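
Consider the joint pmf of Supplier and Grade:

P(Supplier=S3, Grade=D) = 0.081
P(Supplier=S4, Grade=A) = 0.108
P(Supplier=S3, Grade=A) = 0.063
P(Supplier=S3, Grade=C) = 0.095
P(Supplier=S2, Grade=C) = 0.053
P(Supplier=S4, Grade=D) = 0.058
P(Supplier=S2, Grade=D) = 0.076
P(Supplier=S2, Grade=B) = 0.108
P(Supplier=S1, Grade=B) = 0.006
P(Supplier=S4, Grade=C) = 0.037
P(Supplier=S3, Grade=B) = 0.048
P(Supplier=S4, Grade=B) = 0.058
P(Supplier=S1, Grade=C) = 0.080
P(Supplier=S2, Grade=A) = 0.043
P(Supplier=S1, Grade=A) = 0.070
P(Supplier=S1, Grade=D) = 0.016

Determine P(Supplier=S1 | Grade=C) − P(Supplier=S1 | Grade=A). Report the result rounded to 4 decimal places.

0.0554

P(Grade=C) = 0.080 + 0.053 + 0.095 + 0.037 = 0.265; P(Supplier=S1 | Grade=C) = 0.080/0.265 = 0.30189.
P(Grade=A) = 0.070 + 0.043 + 0.063 + 0.108 = 0.284; P(Supplier=S1 | Grade=A) = 0.070/0.284 = 0.24648.
Difference = 0.0554.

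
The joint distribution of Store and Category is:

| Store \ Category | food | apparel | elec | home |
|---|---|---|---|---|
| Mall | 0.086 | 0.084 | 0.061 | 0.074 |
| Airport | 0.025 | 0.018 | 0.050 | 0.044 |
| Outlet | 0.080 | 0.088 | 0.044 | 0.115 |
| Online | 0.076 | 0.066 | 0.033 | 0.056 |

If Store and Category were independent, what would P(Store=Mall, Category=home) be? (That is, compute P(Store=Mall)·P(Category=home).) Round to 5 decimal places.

P(Store=Mall) = 0.086 + 0.084 + 0.061 + 0.074 = 0.305.
P(Category=home) = 0.074 + 0.044 + 0.115 + 0.056 = 0.289.
Product: 0.305 × 0.289 = 0.08815.

0.08815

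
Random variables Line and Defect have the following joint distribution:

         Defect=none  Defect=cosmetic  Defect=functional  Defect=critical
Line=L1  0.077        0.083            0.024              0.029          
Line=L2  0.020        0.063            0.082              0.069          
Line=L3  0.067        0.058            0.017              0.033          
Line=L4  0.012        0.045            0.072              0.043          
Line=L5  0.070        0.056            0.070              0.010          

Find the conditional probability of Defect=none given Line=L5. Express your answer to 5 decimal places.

0.33981

P(Line=L5) = 0.070 + 0.056 + 0.070 + 0.010 = 0.206.
P(Defect=none | Line=L5) = 0.070/0.206 = 0.33981.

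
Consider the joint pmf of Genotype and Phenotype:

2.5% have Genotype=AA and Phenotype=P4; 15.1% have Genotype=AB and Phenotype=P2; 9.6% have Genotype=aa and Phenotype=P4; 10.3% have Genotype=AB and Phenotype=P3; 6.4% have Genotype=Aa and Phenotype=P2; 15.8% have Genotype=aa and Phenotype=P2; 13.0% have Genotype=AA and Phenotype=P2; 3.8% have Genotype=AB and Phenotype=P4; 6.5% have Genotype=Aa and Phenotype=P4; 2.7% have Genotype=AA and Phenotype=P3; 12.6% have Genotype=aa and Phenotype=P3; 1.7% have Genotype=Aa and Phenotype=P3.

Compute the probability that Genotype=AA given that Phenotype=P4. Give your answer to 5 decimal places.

P(Phenotype=P4) = 0.025 + 0.065 + 0.096 + 0.038 = 0.224.
P(Genotype=AA | Phenotype=P4) = 0.025/0.224 = 0.11161.

0.11161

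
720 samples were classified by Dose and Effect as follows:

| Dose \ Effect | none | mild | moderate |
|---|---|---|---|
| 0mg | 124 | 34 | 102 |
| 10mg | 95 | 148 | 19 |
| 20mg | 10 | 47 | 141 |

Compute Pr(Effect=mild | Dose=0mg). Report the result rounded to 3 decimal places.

Total with Dose=0mg: 124 + 34 + 102 = 260.
P(Effect=mild | Dose=0mg) = 34/260 = 0.131.

0.131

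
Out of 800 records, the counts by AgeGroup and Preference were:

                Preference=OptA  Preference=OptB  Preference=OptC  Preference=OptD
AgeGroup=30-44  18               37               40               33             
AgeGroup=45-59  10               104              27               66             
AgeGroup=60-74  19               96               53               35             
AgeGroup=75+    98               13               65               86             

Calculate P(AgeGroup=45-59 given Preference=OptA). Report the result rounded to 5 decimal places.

0.06897

Total with Preference=OptA: 18 + 10 + 19 + 98 = 145.
P(AgeGroup=45-59 | Preference=OptA) = 10/145 = 0.06897.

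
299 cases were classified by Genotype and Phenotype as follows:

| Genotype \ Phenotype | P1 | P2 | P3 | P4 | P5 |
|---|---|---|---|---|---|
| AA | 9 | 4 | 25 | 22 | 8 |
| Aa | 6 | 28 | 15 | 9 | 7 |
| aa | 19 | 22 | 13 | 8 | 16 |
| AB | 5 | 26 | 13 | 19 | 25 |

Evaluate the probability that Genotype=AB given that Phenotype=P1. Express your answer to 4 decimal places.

Total with Phenotype=P1: 9 + 6 + 19 + 5 = 39.
P(Genotype=AB | Phenotype=P1) = 5/39 = 0.1282.

0.1282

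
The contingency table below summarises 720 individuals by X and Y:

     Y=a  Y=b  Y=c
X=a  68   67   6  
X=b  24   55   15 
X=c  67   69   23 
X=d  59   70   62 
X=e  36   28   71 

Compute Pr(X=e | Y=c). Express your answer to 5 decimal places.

0.40113

Total with Y=c: 6 + 15 + 23 + 62 + 71 = 177.
P(X=e | Y=c) = 71/177 = 0.40113.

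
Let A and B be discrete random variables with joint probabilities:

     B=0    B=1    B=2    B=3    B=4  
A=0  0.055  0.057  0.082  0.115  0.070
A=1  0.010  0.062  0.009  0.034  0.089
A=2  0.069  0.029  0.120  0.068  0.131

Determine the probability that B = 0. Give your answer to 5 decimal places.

0.13400

P(B=0) = 0.055 + 0.010 + 0.069 = 0.134.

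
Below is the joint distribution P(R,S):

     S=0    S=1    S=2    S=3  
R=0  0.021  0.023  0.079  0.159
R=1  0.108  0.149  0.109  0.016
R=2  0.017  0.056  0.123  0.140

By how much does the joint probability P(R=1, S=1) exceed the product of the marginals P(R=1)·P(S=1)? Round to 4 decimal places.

0.0619

P(R=1) = 0.108 + 0.149 + 0.109 + 0.016 = 0.382.
P(S=1) = 0.023 + 0.149 + 0.056 = 0.228.
P(R=1, S=1) − P(R=1)P(S=1) = 0.149 − 0.382×0.228 = 0.0619.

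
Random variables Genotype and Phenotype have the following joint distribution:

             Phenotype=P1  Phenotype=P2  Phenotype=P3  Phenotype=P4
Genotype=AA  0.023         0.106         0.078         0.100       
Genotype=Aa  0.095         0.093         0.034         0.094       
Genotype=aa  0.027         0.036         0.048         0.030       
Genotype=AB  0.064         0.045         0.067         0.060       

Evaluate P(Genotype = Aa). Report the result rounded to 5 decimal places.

P(Genotype=Aa) = 0.095 + 0.093 + 0.034 + 0.094 = 0.316.

0.31600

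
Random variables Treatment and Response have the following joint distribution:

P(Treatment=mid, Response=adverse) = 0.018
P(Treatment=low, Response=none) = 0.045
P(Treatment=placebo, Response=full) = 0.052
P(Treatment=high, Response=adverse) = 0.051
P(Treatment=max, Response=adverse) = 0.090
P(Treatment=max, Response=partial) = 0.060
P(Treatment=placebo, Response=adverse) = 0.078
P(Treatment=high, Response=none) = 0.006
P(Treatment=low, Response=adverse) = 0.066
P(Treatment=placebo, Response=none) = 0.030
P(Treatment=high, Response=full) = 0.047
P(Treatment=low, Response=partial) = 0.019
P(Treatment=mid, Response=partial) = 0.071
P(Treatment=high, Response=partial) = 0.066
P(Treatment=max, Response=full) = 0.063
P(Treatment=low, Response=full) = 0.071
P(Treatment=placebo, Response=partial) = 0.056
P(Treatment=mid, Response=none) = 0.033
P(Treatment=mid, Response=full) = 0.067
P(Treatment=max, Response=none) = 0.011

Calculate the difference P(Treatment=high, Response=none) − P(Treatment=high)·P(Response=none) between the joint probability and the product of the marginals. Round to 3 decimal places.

-0.015

P(Treatment=high) = 0.006 + 0.066 + 0.047 + 0.051 = 0.170.
P(Response=none) = 0.030 + 0.045 + 0.033 + 0.006 + 0.011 = 0.125.
P(Treatment=high, Response=none) − P(Treatment=high)P(Response=none) = 0.006 − 0.170×0.125 = -0.015.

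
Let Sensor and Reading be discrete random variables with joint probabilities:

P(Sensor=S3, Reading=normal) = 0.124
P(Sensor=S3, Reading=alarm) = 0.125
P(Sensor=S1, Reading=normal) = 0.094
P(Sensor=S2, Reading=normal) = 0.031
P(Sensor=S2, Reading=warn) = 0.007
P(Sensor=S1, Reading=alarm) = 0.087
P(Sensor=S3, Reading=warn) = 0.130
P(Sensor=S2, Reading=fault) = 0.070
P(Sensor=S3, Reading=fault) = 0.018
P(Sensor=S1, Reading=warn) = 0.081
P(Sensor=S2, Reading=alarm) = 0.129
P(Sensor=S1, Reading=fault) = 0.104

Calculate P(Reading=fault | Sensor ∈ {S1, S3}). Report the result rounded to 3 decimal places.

P(Sensor=S1) = 0.094 + 0.081 + 0.087 + 0.104 = 0.366.
P(Sensor=S3) = 0.124 + 0.130 + 0.125 + 0.018 = 0.397.
P(Sensor ∈ {S1, S3}) = 0.366 + 0.397 = 0.763; P(Reading=fault, Sensor ∈ {S1, S3}) = 0.104 + 0.018 = 0.122.
P(Reading=fault | Sensor ∈ {S1, S3}) = 0.122/0.763 = 0.160.

0.160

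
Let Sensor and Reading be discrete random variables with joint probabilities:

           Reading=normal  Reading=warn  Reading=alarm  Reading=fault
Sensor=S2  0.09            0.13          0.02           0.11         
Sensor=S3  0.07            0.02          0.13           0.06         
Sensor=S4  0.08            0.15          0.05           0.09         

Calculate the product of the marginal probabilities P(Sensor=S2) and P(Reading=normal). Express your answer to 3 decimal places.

0.084

P(Sensor=S2) = 0.09 + 0.13 + 0.02 + 0.11 = 0.35.
P(Reading=normal) = 0.09 + 0.07 + 0.08 = 0.24.
Product: 0.35 × 0.24 = 0.084.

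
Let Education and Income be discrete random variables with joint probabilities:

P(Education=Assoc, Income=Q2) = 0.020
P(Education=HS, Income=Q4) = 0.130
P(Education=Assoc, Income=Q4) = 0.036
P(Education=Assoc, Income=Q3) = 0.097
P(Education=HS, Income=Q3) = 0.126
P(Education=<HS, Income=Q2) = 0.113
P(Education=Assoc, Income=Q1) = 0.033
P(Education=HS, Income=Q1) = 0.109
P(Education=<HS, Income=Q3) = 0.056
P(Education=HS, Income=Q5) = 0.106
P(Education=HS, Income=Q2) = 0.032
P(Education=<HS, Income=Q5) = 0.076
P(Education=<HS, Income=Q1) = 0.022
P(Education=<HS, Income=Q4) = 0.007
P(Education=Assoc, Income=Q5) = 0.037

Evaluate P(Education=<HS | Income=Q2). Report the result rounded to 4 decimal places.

P(Income=Q2) = 0.113 + 0.032 + 0.020 = 0.165.
P(Education=<HS | Income=Q2) = 0.113/0.165 = 0.6848.

0.6848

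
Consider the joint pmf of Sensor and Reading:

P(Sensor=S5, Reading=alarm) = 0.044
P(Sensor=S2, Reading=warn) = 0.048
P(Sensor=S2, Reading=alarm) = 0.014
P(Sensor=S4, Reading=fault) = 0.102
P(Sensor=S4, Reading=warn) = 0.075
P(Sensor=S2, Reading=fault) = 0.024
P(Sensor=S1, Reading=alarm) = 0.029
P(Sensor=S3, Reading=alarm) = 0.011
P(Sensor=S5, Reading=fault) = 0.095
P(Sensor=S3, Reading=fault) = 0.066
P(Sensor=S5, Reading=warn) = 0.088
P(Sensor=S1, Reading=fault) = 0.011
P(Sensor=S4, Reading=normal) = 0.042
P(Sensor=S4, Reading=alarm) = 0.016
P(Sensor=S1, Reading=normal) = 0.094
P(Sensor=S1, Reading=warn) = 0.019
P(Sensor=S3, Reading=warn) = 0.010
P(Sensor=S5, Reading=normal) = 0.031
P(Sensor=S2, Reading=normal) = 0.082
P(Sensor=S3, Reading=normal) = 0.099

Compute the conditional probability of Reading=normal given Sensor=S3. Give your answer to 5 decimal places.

0.53226

P(Sensor=S3) = 0.099 + 0.010 + 0.011 + 0.066 = 0.186.
P(Reading=normal | Sensor=S3) = 0.099/0.186 = 0.53226.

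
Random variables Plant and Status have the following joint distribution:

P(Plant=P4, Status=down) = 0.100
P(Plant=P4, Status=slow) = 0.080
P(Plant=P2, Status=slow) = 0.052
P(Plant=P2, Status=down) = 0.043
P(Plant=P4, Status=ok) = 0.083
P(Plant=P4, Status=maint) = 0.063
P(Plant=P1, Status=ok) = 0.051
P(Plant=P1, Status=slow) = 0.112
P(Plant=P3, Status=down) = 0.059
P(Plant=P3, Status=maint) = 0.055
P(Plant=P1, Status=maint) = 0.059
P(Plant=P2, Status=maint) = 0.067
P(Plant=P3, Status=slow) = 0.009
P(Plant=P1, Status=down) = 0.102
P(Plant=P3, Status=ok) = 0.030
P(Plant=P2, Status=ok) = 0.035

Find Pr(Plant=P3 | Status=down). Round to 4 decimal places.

P(Status=down) = 0.102 + 0.043 + 0.059 + 0.100 = 0.304.
P(Plant=P3 | Status=down) = 0.059/0.304 = 0.1941.

0.1941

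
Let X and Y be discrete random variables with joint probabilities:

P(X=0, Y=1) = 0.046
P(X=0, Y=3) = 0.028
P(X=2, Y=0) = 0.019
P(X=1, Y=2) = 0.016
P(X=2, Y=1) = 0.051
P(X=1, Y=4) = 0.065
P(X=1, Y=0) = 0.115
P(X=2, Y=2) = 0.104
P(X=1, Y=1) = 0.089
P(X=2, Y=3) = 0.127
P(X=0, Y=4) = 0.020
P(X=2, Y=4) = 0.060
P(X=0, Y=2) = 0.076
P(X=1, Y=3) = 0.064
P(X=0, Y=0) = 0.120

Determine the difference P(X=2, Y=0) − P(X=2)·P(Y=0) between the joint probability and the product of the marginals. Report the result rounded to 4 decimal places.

-0.0727

P(X=2) = 0.019 + 0.051 + 0.104 + 0.127 + 0.060 = 0.361.
P(Y=0) = 0.120 + 0.115 + 0.019 = 0.254.
P(X=2, Y=0) − P(X=2)P(Y=0) = 0.019 − 0.361×0.254 = -0.0727.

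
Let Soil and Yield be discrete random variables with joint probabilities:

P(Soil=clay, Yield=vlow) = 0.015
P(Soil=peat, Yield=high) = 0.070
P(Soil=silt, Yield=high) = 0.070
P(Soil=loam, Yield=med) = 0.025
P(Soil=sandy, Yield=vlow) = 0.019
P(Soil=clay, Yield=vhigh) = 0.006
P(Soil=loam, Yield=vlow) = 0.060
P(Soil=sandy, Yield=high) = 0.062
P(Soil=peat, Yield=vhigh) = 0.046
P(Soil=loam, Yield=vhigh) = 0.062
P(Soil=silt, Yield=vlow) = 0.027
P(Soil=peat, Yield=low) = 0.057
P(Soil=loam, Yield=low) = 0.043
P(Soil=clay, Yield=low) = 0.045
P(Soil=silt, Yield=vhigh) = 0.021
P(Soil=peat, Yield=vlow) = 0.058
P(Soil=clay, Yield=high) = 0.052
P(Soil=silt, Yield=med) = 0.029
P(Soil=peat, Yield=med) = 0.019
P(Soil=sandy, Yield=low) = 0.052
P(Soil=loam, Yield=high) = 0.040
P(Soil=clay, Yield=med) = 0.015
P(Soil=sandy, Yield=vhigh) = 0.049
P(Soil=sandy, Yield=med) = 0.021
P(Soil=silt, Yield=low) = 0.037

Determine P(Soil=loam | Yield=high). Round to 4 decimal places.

P(Yield=high) = 0.062 + 0.040 + 0.052 + 0.070 + 0.070 = 0.294.
P(Soil=loam | Yield=high) = 0.040/0.294 = 0.1361.

0.1361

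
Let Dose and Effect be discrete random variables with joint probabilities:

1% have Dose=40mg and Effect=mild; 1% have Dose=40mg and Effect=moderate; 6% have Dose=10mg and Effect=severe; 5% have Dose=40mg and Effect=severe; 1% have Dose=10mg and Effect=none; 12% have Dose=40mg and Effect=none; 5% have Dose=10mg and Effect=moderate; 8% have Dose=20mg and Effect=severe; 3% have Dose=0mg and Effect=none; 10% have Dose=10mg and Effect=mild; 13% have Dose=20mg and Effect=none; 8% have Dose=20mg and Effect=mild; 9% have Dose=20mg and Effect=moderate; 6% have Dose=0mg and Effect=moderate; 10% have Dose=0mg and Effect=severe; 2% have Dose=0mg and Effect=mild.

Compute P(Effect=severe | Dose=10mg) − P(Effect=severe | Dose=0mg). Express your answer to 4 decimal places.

-0.2035

P(Dose=10mg) = 0.01 + 0.10 + 0.05 + 0.06 = 0.22; P(Effect=severe | Dose=10mg) = 0.06/0.22 = 0.27273.
P(Dose=0mg) = 0.03 + 0.02 + 0.06 + 0.10 = 0.21; P(Effect=severe | Dose=0mg) = 0.10/0.21 = 0.47619.
Difference = -0.2035.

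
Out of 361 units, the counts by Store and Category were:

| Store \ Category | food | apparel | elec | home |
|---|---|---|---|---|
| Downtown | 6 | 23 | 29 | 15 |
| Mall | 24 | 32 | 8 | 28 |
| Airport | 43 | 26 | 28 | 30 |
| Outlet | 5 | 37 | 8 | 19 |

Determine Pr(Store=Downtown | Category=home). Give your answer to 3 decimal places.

Total with Category=home: 15 + 28 + 30 + 19 = 92.
P(Store=Downtown | Category=home) = 15/92 = 0.163.

0.163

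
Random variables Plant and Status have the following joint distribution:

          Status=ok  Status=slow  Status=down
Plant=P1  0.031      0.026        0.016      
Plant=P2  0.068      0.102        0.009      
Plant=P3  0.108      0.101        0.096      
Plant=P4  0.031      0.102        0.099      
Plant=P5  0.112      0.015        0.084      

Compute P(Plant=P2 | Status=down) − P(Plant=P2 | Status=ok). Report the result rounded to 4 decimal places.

P(Status=down) = 0.016 + 0.009 + 0.096 + 0.099 + 0.084 = 0.304; P(Plant=P2 | Status=down) = 0.009/0.304 = 0.02961.
P(Status=ok) = 0.031 + 0.068 + 0.108 + 0.031 + 0.112 = 0.350; P(Plant=P2 | Status=ok) = 0.068/0.350 = 0.19429.
Difference = -0.1647.

-0.1647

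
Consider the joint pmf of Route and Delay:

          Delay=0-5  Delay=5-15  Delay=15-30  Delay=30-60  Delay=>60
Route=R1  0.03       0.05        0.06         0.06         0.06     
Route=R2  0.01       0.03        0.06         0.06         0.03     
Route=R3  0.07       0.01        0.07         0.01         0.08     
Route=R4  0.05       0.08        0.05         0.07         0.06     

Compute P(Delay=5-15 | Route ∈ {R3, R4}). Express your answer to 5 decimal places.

P(Route=R3) = 0.07 + 0.01 + 0.07 + 0.01 + 0.08 = 0.24.
P(Route=R4) = 0.05 + 0.08 + 0.05 + 0.07 + 0.06 = 0.31.
P(Route ∈ {R3, R4}) = 0.24 + 0.31 = 0.55; P(Delay=5-15, Route ∈ {R3, R4}) = 0.01 + 0.08 = 0.09.
P(Delay=5-15 | Route ∈ {R3, R4}) = 0.09/0.55 = 0.16364.

0.16364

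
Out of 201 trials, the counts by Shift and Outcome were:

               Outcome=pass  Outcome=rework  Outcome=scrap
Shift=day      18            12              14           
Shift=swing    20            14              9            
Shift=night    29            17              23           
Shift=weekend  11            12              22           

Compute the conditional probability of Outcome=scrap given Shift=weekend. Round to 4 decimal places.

Total with Shift=weekend: 11 + 12 + 22 = 45.
P(Outcome=scrap | Shift=weekend) = 22/45 = 0.4889.

0.4889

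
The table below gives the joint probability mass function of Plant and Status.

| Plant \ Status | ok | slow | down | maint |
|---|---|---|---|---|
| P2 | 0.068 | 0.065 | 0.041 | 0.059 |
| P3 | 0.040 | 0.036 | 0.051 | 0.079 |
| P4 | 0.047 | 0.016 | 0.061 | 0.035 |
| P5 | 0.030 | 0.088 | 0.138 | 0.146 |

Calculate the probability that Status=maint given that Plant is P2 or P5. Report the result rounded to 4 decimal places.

0.3228

P(Plant=P2) = 0.068 + 0.065 + 0.041 + 0.059 = 0.233.
P(Plant=P5) = 0.030 + 0.088 + 0.138 + 0.146 = 0.402.
P(Plant ∈ {P2, P5}) = 0.233 + 0.402 = 0.635; P(Status=maint, Plant ∈ {P2, P5}) = 0.059 + 0.146 = 0.205.
P(Status=maint | Plant ∈ {P2, P5}) = 0.205/0.635 = 0.3228.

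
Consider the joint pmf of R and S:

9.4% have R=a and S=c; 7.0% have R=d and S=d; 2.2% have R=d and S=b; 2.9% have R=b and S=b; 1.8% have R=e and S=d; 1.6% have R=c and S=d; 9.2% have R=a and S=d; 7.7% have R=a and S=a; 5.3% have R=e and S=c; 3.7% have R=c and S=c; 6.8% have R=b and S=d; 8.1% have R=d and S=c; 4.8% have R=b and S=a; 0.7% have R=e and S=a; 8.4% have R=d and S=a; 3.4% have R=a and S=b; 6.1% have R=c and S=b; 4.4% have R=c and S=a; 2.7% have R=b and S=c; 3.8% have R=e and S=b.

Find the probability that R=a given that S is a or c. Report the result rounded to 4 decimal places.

P(S=a) = 0.077 + 0.048 + 0.044 + 0.084 + 0.007 = 0.260.
P(S=c) = 0.094 + 0.027 + 0.037 + 0.081 + 0.053 = 0.292.
P(S ∈ {a, c}) = 0.260 + 0.292 = 0.552; P(R=a, S ∈ {a, c}) = 0.077 + 0.094 = 0.171.
P(R=a | S ∈ {a, c}) = 0.171/0.552 = 0.3098.

0.3098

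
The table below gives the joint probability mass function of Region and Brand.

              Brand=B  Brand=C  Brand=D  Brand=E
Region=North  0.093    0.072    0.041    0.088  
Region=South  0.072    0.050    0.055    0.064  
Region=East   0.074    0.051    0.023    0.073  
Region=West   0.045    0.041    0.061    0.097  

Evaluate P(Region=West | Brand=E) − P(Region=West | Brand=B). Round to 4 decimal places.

P(Brand=E) = 0.088 + 0.064 + 0.073 + 0.097 = 0.322; P(Region=West | Brand=E) = 0.097/0.322 = 0.30124.
P(Brand=B) = 0.093 + 0.072 + 0.074 + 0.045 = 0.284; P(Region=West | Brand=B) = 0.045/0.284 = 0.15845.
Difference = 0.1428.

0.1428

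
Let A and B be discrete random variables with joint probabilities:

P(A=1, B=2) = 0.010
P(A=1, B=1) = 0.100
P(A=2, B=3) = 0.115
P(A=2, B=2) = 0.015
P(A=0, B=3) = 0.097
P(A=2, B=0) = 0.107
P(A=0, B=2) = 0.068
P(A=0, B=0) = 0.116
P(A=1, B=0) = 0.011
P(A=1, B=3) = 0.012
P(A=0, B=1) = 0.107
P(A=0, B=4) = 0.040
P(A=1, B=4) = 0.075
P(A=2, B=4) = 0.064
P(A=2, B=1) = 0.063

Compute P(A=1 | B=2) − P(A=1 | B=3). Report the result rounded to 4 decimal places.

P(B=2) = 0.068 + 0.010 + 0.015 = 0.093; P(A=1 | B=2) = 0.010/0.093 = 0.10753.
P(B=3) = 0.097 + 0.012 + 0.115 = 0.224; P(A=1 | B=3) = 0.012/0.224 = 0.05357.
Difference = 0.0540.

0.0540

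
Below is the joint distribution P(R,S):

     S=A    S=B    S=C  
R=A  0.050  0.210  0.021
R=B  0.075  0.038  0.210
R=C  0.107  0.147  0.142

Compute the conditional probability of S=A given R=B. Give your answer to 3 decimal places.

P(R=B) = 0.075 + 0.038 + 0.210 = 0.323.
P(S=A | R=B) = 0.075/0.323 = 0.232.

0.232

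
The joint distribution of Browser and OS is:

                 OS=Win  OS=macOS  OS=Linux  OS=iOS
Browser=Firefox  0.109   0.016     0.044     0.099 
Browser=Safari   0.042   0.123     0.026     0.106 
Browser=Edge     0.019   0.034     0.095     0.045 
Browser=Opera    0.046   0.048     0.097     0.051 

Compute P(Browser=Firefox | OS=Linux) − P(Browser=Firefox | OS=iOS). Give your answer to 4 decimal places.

-0.1610

P(OS=Linux) = 0.044 + 0.026 + 0.095 + 0.097 = 0.262; P(Browser=Firefox | OS=Linux) = 0.044/0.262 = 0.16794.
P(OS=iOS) = 0.099 + 0.106 + 0.045 + 0.051 = 0.301; P(Browser=Firefox | OS=iOS) = 0.099/0.301 = 0.32890.
Difference = -0.1610.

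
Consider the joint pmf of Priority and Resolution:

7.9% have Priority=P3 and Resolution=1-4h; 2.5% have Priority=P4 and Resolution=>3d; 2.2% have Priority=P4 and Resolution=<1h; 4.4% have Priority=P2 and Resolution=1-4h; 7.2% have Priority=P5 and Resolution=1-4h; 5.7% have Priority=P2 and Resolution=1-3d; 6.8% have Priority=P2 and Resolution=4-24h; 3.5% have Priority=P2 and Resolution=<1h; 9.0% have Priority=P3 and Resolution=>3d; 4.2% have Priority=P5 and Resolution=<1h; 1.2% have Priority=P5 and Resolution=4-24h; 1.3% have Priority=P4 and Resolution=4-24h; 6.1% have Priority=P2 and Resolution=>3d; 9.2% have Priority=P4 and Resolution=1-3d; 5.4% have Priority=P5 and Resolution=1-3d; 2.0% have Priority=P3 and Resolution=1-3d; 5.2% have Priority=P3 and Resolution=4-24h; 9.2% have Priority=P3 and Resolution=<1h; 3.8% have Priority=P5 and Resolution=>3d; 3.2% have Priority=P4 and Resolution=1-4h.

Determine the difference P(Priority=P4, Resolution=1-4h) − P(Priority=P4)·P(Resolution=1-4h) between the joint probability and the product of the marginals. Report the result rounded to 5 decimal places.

-0.00977

P(Priority=P4) = 0.022 + 0.032 + 0.013 + 0.092 + 0.025 = 0.184.
P(Resolution=1-4h) = 0.044 + 0.079 + 0.032 + 0.072 = 0.227.
P(Priority=P4, Resolution=1-4h) − P(Priority=P4)P(Resolution=1-4h) = 0.032 − 0.184×0.227 = -0.00977.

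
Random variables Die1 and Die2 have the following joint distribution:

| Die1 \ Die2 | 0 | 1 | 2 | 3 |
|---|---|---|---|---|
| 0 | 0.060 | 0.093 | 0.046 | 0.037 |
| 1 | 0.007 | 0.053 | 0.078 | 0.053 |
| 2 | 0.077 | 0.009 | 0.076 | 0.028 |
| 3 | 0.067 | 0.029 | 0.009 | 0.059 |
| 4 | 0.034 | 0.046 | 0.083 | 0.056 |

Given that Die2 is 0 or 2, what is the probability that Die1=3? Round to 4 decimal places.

P(Die2=0) = 0.060 + 0.007 + 0.077 + 0.067 + 0.034 = 0.245.
P(Die2=2) = 0.046 + 0.078 + 0.076 + 0.009 + 0.083 = 0.292.
P(Die2 ∈ {0, 2}) = 0.245 + 0.292 = 0.537; P(Die1=3, Die2 ∈ {0, 2}) = 0.067 + 0.009 = 0.076.
P(Die1=3 | Die2 ∈ {0, 2}) = 0.076/0.537 = 0.1415.

0.1415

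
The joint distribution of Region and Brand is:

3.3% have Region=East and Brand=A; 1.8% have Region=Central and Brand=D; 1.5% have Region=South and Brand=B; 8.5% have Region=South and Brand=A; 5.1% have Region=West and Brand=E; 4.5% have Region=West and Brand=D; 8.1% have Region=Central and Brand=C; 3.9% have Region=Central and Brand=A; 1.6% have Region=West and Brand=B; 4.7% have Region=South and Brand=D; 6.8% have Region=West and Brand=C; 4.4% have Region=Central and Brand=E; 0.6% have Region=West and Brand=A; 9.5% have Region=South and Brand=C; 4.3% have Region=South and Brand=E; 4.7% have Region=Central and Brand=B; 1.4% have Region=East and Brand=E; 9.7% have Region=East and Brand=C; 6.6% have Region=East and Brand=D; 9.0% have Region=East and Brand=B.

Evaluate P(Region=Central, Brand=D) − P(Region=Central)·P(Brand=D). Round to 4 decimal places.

-0.0223

P(Region=Central) = 0.039 + 0.047 + 0.081 + 0.018 + 0.044 = 0.229.
P(Brand=D) = 0.047 + 0.066 + 0.045 + 0.018 = 0.176.
P(Region=Central, Brand=D) − P(Region=Central)P(Brand=D) = 0.018 − 0.229×0.176 = -0.0223.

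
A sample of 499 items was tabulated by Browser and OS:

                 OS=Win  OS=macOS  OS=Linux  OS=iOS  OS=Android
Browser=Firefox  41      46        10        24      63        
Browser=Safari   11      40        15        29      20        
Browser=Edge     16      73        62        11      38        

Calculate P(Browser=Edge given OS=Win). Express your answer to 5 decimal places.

Total with OS=Win: 41 + 11 + 16 = 68.
P(Browser=Edge | OS=Win) = 16/68 = 0.23529.

0.23529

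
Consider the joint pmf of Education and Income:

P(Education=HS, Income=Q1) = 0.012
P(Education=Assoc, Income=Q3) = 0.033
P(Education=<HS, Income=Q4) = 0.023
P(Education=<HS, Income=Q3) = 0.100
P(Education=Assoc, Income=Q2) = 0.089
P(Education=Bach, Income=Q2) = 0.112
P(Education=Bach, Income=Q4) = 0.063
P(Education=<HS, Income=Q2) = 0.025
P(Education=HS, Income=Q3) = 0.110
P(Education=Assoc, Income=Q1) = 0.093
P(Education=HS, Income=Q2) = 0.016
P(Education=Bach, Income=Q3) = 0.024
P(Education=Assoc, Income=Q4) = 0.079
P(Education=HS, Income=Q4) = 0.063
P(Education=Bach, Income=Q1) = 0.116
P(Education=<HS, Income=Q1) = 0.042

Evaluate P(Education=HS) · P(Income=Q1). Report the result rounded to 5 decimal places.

P(Education=HS) = 0.012 + 0.016 + 0.110 + 0.063 = 0.201.
P(Income=Q1) = 0.042 + 0.012 + 0.093 + 0.116 = 0.263.
Product: 0.201 × 0.263 = 0.05286.

0.05286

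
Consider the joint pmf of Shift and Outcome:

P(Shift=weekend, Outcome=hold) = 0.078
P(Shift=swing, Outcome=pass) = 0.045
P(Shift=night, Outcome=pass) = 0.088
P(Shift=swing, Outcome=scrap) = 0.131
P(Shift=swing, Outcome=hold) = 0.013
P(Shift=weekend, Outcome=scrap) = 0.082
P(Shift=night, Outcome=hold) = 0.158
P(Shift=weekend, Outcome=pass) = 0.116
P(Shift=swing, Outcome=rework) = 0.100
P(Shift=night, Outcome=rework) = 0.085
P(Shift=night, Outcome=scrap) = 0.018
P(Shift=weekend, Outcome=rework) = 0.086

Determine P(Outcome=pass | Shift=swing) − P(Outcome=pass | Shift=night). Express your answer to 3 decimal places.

P(Shift=swing) = 0.045 + 0.100 + 0.131 + 0.013 = 0.289; P(Outcome=pass | Shift=swing) = 0.045/0.289 = 0.1557.
P(Shift=night) = 0.088 + 0.085 + 0.018 + 0.158 = 0.349; P(Outcome=pass | Shift=night) = 0.088/0.349 = 0.2521.
Difference = -0.096.

-0.096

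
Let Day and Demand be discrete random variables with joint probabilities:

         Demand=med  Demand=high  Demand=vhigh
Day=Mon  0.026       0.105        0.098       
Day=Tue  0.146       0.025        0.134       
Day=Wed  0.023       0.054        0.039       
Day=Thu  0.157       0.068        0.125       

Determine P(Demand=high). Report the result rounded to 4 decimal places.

P(Demand=high) = 0.105 + 0.025 + 0.054 + 0.068 = 0.252.

0.2520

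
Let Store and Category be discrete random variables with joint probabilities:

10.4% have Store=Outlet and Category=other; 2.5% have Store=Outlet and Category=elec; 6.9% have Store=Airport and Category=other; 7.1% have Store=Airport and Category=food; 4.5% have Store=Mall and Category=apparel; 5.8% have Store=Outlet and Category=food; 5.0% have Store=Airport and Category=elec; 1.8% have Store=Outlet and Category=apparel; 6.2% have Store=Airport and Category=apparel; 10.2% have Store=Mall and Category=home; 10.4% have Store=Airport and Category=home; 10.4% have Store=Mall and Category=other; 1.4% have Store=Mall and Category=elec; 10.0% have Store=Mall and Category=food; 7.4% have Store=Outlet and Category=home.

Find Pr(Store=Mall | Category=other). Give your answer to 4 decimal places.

0.3755

P(Category=other) = 0.104 + 0.069 + 0.104 = 0.277.
P(Store=Mall | Category=other) = 0.104/0.277 = 0.3755.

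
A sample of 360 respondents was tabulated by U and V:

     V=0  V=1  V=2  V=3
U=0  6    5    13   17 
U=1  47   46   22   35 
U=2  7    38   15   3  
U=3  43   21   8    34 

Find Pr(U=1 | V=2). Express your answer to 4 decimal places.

0.3793

Total with V=2: 13 + 22 + 15 + 8 = 58.
P(U=1 | V=2) = 22/58 = 0.3793.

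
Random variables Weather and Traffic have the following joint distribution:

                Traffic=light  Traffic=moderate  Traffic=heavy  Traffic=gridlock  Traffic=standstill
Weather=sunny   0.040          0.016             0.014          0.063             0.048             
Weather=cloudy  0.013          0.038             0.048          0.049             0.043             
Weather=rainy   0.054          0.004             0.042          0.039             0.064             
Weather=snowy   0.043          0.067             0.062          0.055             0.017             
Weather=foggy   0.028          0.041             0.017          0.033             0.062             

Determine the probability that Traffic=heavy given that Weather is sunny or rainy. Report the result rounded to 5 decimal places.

P(Weather=sunny) = 0.040 + 0.016 + 0.014 + 0.063 + 0.048 = 0.181.
P(Weather=rainy) = 0.054 + 0.004 + 0.042 + 0.039 + 0.064 = 0.203.
P(Weather ∈ {sunny, rainy}) = 0.181 + 0.203 = 0.384; P(Traffic=heavy, Weather ∈ {sunny, rainy}) = 0.014 + 0.042 = 0.056.
P(Traffic=heavy | Weather ∈ {sunny, rainy}) = 0.056/0.384 = 0.14583.

0.14583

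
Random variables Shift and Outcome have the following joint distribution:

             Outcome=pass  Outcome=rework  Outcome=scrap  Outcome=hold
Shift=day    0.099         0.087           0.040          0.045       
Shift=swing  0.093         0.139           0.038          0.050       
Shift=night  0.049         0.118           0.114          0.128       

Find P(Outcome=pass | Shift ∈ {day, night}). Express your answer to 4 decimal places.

P(Shift=day) = 0.099 + 0.087 + 0.040 + 0.045 = 0.271.
P(Shift=night) = 0.049 + 0.118 + 0.114 + 0.128 = 0.409.
P(Shift ∈ {day, night}) = 0.271 + 0.409 = 0.680; P(Outcome=pass, Shift ∈ {day, night}) = 0.099 + 0.049 = 0.148.
P(Outcome=pass | Shift ∈ {day, night}) = 0.148/0.680 = 0.2176.

0.2176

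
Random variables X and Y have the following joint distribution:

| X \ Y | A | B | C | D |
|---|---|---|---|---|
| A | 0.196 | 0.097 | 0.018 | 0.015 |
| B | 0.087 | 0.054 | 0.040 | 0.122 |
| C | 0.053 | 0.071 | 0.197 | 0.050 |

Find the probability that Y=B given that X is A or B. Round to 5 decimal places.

0.24006

P(X=A) = 0.196 + 0.097 + 0.018 + 0.015 = 0.326.
P(X=B) = 0.087 + 0.054 + 0.040 + 0.122 = 0.303.
P(X ∈ {A, B}) = 0.326 + 0.303 = 0.629; P(Y=B, X ∈ {A, B}) = 0.097 + 0.054 = 0.151.
P(Y=B | X ∈ {A, B}) = 0.151/0.629 = 0.24006.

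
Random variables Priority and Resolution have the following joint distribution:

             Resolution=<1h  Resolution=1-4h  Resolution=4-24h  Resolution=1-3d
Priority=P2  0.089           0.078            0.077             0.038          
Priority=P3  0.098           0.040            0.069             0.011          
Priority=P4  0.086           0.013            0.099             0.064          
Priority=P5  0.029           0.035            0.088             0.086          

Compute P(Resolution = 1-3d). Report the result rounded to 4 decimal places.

0.1990

P(Resolution=1-3d) = 0.038 + 0.011 + 0.064 + 0.086 = 0.199.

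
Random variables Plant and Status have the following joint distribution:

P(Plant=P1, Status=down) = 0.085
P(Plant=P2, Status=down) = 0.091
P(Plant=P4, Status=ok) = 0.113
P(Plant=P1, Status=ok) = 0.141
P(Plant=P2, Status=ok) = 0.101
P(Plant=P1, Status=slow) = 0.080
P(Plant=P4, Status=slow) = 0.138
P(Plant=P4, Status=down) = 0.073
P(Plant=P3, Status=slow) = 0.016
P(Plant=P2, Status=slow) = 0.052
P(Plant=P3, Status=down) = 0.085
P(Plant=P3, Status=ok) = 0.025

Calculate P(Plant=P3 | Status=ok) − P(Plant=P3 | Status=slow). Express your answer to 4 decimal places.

P(Status=ok) = 0.141 + 0.101 + 0.025 + 0.113 = 0.380; P(Plant=P3 | Status=ok) = 0.025/0.380 = 0.06579.
P(Status=slow) = 0.080 + 0.052 + 0.016 + 0.138 = 0.286; P(Plant=P3 | Status=slow) = 0.016/0.286 = 0.05594.
Difference = 0.0098.

0.0098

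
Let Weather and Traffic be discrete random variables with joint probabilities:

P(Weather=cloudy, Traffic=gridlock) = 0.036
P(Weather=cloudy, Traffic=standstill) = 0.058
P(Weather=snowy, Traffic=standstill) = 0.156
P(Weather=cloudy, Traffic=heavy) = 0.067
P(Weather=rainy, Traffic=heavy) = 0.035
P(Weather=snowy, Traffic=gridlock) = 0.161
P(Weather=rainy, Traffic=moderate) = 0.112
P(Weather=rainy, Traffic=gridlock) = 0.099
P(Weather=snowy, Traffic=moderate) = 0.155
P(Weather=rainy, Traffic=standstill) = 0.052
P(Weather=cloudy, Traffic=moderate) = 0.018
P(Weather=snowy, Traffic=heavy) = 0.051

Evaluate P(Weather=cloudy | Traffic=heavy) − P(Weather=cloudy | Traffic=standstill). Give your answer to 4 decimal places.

0.2199

P(Traffic=heavy) = 0.067 + 0.035 + 0.051 = 0.153; P(Weather=cloudy | Traffic=heavy) = 0.067/0.153 = 0.43791.
P(Traffic=standstill) = 0.058 + 0.052 + 0.156 = 0.266; P(Weather=cloudy | Traffic=standstill) = 0.058/0.266 = 0.21805.
Difference = 0.2199.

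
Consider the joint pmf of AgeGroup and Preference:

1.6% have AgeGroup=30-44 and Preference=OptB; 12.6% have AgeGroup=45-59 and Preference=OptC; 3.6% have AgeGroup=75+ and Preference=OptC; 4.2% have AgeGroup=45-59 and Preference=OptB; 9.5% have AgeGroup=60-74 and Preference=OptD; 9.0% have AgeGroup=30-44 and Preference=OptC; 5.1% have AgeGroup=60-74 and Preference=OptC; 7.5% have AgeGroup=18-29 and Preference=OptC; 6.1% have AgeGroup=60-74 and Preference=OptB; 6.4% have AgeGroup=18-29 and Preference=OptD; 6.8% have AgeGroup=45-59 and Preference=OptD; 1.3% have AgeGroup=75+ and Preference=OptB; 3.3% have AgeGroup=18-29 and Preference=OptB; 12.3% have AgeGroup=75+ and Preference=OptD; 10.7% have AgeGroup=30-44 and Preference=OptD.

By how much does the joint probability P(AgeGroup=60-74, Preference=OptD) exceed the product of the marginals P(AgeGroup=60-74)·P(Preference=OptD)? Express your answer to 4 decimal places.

0.0004

P(AgeGroup=60-74) = 0.061 + 0.051 + 0.095 = 0.207.
P(Preference=OptD) = 0.064 + 0.107 + 0.068 + 0.095 + 0.123 = 0.457.
P(AgeGroup=60-74, Preference=OptD) − P(AgeGroup=60-74)P(Preference=OptD) = 0.095 − 0.207×0.457 = 0.0004.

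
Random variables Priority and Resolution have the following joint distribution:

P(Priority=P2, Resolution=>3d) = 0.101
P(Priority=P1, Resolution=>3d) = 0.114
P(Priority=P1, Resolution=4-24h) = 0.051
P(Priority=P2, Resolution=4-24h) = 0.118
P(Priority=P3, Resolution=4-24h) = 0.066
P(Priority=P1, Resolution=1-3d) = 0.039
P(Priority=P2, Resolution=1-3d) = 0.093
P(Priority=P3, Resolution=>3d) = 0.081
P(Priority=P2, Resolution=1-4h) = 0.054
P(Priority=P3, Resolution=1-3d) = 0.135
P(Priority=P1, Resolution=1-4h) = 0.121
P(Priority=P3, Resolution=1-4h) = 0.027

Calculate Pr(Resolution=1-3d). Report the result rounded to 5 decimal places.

0.26700

P(Resolution=1-3d) = 0.039 + 0.093 + 0.135 = 0.267.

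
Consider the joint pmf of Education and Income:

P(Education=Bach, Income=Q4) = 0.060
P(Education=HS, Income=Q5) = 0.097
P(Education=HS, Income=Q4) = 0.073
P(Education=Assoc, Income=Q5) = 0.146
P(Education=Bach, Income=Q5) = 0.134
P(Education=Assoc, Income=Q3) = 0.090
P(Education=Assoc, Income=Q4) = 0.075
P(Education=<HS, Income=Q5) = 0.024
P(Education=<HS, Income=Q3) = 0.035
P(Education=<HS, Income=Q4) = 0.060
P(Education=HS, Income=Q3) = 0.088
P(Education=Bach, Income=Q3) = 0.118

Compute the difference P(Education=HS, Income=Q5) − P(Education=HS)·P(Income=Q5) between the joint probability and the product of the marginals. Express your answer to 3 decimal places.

-0.006

P(Education=HS) = 0.088 + 0.073 + 0.097 = 0.258.
P(Income=Q5) = 0.024 + 0.097 + 0.146 + 0.134 = 0.401.
P(Education=HS, Income=Q5) − P(Education=HS)P(Income=Q5) = 0.097 − 0.258×0.401 = -0.006.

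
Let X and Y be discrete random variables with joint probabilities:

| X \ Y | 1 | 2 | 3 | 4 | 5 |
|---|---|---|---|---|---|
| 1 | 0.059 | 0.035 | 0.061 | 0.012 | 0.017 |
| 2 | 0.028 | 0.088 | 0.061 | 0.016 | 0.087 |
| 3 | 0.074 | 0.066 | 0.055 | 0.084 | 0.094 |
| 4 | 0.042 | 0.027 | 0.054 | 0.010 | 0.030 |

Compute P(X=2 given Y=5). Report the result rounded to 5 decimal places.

P(Y=5) = 0.017 + 0.087 + 0.094 + 0.030 = 0.228.
P(X=2 | Y=5) = 0.087/0.228 = 0.38158.

0.38158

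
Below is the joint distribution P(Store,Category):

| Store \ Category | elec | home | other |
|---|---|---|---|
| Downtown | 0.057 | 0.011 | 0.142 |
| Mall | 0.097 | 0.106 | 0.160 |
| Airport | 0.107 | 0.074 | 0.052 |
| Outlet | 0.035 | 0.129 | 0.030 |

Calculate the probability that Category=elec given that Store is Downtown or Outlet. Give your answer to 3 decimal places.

0.228

P(Store=Downtown) = 0.057 + 0.011 + 0.142 = 0.210.
P(Store=Outlet) = 0.035 + 0.129 + 0.030 = 0.194.
P(Store ∈ {Downtown, Outlet}) = 0.210 + 0.194 = 0.404; P(Category=elec, Store ∈ {Downtown, Outlet}) = 0.057 + 0.035 = 0.092.
P(Category=elec | Store ∈ {Downtown, Outlet}) = 0.092/0.404 = 0.228.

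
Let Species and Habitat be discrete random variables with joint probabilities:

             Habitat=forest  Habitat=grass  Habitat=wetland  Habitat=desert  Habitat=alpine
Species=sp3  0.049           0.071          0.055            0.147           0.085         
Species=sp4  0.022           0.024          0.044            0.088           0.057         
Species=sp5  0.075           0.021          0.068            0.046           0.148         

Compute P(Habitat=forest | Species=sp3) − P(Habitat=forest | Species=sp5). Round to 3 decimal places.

P(Species=sp3) = 0.049 + 0.071 + 0.055 + 0.147 + 0.085 = 0.407; P(Habitat=forest | Species=sp3) = 0.049/0.407 = 0.1204.
P(Species=sp5) = 0.075 + 0.021 + 0.068 + 0.046 + 0.148 = 0.358; P(Habitat=forest | Species=sp5) = 0.075/0.358 = 0.2095.
Difference = -0.089.

-0.089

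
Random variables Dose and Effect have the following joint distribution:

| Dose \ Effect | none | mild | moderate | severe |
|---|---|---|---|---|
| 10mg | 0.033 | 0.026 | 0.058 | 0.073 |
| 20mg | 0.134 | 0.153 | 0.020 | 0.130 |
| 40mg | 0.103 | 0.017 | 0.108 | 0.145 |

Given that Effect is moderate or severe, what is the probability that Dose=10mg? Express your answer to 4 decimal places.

0.2453

P(Effect=moderate) = 0.058 + 0.020 + 0.108 = 0.186.
P(Effect=severe) = 0.073 + 0.130 + 0.145 = 0.348.
P(Effect ∈ {moderate, severe}) = 0.186 + 0.348 = 0.534; P(Dose=10mg, Effect ∈ {moderate, severe}) = 0.058 + 0.073 = 0.131.
P(Dose=10mg | Effect ∈ {moderate, severe}) = 0.131/0.534 = 0.2453.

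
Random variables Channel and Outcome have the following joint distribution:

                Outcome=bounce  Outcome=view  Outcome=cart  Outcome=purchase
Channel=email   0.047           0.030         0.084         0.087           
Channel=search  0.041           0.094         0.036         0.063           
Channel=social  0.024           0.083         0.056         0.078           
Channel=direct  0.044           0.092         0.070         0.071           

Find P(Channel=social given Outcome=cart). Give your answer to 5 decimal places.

P(Outcome=cart) = 0.084 + 0.036 + 0.056 + 0.070 = 0.246.
P(Channel=social | Outcome=cart) = 0.056/0.246 = 0.22764.

0.22764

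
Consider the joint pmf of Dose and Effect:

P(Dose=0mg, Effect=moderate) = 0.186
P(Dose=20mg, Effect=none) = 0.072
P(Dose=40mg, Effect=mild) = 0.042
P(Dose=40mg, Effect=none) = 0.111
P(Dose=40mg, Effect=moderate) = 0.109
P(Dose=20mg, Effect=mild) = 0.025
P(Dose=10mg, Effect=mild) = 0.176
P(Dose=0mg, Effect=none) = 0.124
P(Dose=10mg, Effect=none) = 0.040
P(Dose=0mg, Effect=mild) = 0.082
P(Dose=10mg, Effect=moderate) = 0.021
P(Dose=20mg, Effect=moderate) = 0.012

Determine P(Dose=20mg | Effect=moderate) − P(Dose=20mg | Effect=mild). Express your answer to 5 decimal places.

-0.04034

P(Effect=moderate) = 0.186 + 0.021 + 0.012 + 0.109 = 0.328; P(Dose=20mg | Effect=moderate) = 0.012/0.328 = 0.036585.
P(Effect=mild) = 0.082 + 0.176 + 0.025 + 0.042 = 0.325; P(Dose=20mg | Effect=mild) = 0.025/0.325 = 0.076923.
Difference = -0.04034.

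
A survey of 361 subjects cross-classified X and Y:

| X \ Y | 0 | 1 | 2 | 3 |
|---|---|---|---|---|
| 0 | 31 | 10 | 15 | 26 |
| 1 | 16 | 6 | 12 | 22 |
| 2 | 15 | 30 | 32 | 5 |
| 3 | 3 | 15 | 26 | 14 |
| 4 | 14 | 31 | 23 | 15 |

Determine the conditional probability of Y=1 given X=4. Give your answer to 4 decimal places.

0.3735

Total with X=4: 14 + 31 + 23 + 15 = 83.
P(Y=1 | X=4) = 31/83 = 0.3735.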